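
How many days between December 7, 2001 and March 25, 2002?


From December 7, 2001 to March 25, 2002
Rest of December 2001: 31 - 7 = 24
Full months: January 31, February 2002 28
Days into March 2002: 25
Total = 24 + 31 + 28 + 25 = 108 days

108 days


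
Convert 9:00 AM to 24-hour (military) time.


09:00

Input: 9:00 AM
AM hour stays: 9


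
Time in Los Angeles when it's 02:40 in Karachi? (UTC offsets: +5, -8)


Time difference = UTC-8 - UTC+5 = -13 hours
New hour = (2 -13) mod 24
= -11 mod 24 = 13
Minutes unchanged → 13:40; -11 < 0 → previous day

13:40 (previous day)


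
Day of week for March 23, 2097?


Zeller's congruence:
q=23, m=3, k=97, j=20
h = (23 + ⌊13×4/5⌋ + 97 + ⌊97/4⌋ + ⌊20/4⌋ - 2×20) mod 7
= (23 + 10 + 97 + 24 + 5 - 40) mod 7
= 119 mod 7 = 0
h=0 → Saturday

Saturday


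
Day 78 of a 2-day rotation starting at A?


Shifts: A, B
Start: A (index 0)
Day 78: (0 + 78 - 1) mod 2
= 77 mod 2
= 1
Index 1 → shift B

Shift B


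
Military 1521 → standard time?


Hour: 15
15 - 12 = 3 → PM

3:21 PM


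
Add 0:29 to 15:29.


15:58

Start: 929 minutes from midnight
Add: 29 minutes
Total: 958 minutes
Hours: 958 ÷ 60 = 15 remainder 58


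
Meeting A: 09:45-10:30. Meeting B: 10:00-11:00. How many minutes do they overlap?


30 minutes

Meeting A: 585-630 (in minutes from midnight)
Meeting B: 600-660
Overlap start = max(585, 600) = 600
Overlap end = min(630, 660) = 630
Overlap = max(0, 630 - 600) = 30 min


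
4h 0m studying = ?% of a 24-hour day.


Time: 240 minutes
Day: 1440 minutes
Percentage = (240/1440) × 100 ≈ 16.7%

16.7%


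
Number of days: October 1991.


31 days

Month: October (month 10)
October has 31 days


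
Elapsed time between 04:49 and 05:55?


1h 6m

End time in minutes: 5×60 + 55 = 355
Start time in minutes: 4×60 + 49 = 289
Difference = 355 - 289 = 66 minutes
= 1 hours 6 minutes


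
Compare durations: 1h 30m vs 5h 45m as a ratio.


6:23 (0.26)

Duration 1: 90 minutes
Duration 2: 345 minutes
Ratio = 90:345
GCD = 15
Simplified = 6:23
As a decimal: 6/23 ≈ 0.26


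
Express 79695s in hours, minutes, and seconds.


22h 8m 15s

Hours: 79695 ÷ 3600 = 22 remainder 495
Minutes: 495 ÷ 60 = 8 remainder 15
Seconds: 15


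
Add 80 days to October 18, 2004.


January 6, 2005

Start: October 18, 2004
Add 80 days
October 18 → November 1: 31 - 18 + 1 = 14 days (80 - 14 = 66 left)
November 1 → December 1: 30 - 1 + 1 = 30 days (66 - 30 = 36 left)
December 1 → January 1: 31 - 1 + 1 = 31 days (36 - 31 = 5 left)
January 1 + 5 = January 6, 2005


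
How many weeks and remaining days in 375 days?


Weeks: 375 ÷ 7 = 53 remainder 4

53 weeks 4 days


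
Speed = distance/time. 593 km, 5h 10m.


Distance: 593 km
Time: 5h 10m = 310 min = 310/60 = 31/6 hours
Speed = 593 ÷ (31/6) = 593 × 6 / 31 = 3558/31 ≈ 114.8 km/h

114.8 km/h


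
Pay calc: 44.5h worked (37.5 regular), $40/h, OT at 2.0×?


Regular: 37.5h × $40 = $1500.00
Overtime: 44.5 - 37.5 = 7.0h
OT pay: 7.0h × $40 × 2.0 = $560.00
Total = $1500.00 + $560.00 = $2060.00

$2060.00


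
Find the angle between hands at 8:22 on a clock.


119.0°

Hour hand = 8×30 + 22×0.5 = 251.0°
Minute hand = 22×6 = 132°
Difference = |251.0 - 132| = 119.0°


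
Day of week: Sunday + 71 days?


Start: Sunday (index 6)
(6 + 71) mod 7
= 77 mod 7
= 0
Index 0 → Monday

Monday


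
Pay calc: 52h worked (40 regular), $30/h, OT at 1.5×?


Regular: 40h × $30 = $1200.00
Overtime: 52 - 40 = 12h
OT pay: 12h × $30 × 1.5 = $540.00
Total = $1200.00 + $540.00 = $1740.00

$1740.00


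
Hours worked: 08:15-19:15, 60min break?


Total time = (19×60+15) - (8×60+15)
= 1155 - 495 = 660 min
Minus break: 660 - 60 = 600 min
= 10h 0m

10h 0m (600 minutes)


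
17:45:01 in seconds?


63901 seconds

Hours: 17 × 3600 = 61200
Minutes: 45 × 60 = 2700
Seconds: 1
Total = 61200 + 2700 + 1 = 63901


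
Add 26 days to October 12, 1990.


November 7, 1990

Start: October 12, 1990
Add 26 days
October 12 → November 1: 31 - 12 + 1 = 20 days (26 - 20 = 6 left)
November 1 + 6 = November 7, 1990


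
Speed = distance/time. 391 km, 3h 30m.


Distance: 391 km
Time: 3h 30m = 210 min = 210/60 = 7/2 hours
Speed = 391 ÷ (7/2) = 391 × 2 / 7 = 782/7 ≈ 111.7 km/h

111.7 km/h


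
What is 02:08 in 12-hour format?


Hour: 2
2 < 12 → AM

2:08 AM


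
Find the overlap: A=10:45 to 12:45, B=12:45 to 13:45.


Meeting A: 645-765 (in minutes from midnight)
Meeting B: 765-825
Overlap start = max(645, 765) = 765
Overlap end = min(765, 825) = 765
Overlap = max(0, 765 - 765) = 0 min

0 minutes


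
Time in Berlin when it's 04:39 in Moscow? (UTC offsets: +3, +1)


02:39

Time difference = UTC+1 - UTC+3 = -2 hours
New hour = (4 -2) mod 24
= 2 mod 24 = 2
Minutes unchanged → 02:39


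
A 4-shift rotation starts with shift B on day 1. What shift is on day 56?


Shift A

Shifts: A, B, C, D
Start: B (index 1)
Day 56: (1 + 56 - 1) mod 4
= 56 mod 4
= 0
Index 0 → shift A


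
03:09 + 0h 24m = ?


03:33

Start: 189 minutes from midnight
Add: 24 minutes
Total: 213 minutes
Hours: 213 ÷ 60 = 3 remainder 33


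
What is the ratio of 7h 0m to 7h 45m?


Duration 1: 420 minutes
Duration 2: 465 minutes
Ratio = 420:465
GCD = 15
Simplified = 28:31
As a decimal: 28/31 ≈ 0.90

28:31 (0.90)


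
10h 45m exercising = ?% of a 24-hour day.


44.8%

Time: 645 minutes
Day: 1440 minutes
Percentage = (645/1440) × 100 ≈ 44.8%


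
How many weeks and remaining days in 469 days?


Weeks: 469 ÷ 7 = 67 remainder 0

67 weeks 0 days


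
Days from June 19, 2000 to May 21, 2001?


336 days

From June 19, 2000 to May 21, 2001
Rest of June 2000: 30 - 19 = 11
Full months: July 31, August 31, September 30, October 31, November 30, December 31, January 31, February 2001 28, March 31, April 30
Days into May 2001: 21
Total = 11 + 31 + 31 + 30 + 31 + 30 + 31 + 31 + 28 + 31 + 30 + 21 = 336 days


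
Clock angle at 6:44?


Hour hand = 6×30 + 44×0.5 = 202.0°
Minute hand = 44×6 = 264°
Difference = |202.0 - 264| = 62.0°

62.0°


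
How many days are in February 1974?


Month: February (month 2)
February: 28 or 29 (leap year)
1974 leap year? No

28 days


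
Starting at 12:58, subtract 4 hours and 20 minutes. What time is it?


Start: 778 minutes from midnight
Subtract: 260 minutes
Remaining: 778 - 260 = 518
Hours: 8, Minutes: 38

08:38


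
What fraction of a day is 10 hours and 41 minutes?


0.4451 (44.51%)

Total minutes: 10×60 + 41 = 641
Day = 24×60 = 1440 minutes
Fraction = 641/1440 ≈ 0.4451
As a percentage: 641/1440 × 100 ≈ 44.51%


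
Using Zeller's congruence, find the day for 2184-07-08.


Thursday

Zeller's congruence:
q=8, m=7, k=84, j=21
h = (8 + ⌊13×8/5⌋ + 84 + ⌊84/4⌋ + ⌊21/4⌋ - 2×21) mod 7
= (8 + 20 + 84 + 21 + 5 - 42) mod 7
= 96 mod 7 = 5
h=5 → Thursday


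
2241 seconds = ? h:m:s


0h 37m 21s

Hours: 2241 ÷ 3600 = 0 remainder 2241
Minutes: 2241 ÷ 60 = 37 remainder 21
Seconds: 21


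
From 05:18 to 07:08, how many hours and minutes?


1h 50m

End time in minutes: 7×60 + 8 = 428
Start time in minutes: 5×60 + 18 = 318
Difference = 428 - 318 = 110 minutes
= 1 hours 50 minutes


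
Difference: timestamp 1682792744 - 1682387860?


Difference = 1682792744 - 1682387860 = 404884 seconds
In hours: 404884 / 3600 ≈ 112.5
In days: 404884 / 86400 ≈ 4.69

404884 seconds (112.5 hours / 4.69 days)


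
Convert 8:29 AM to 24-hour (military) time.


Input: 8:29 AM
AM hour stays: 8

08:29


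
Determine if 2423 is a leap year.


No

Rules: divisible by 4 AND (not by 100 OR by 400)
2423 ÷ 4 = 605 remainder 3 → not divisible by 4
Not divisible by 4 → not a leap year


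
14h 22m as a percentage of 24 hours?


Total minutes: 14×60 + 22 = 862
Day = 24×60 = 1440 minutes
Fraction = 862/1440 ≈ 0.5986
As a percentage: 862/1440 × 100 ≈ 59.86%

0.5986 (59.86%)


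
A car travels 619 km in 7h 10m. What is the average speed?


86.4 km/h

Distance: 619 km
Time: 7h 10m = 430 min = 430/60 = 43/6 hours
Speed = 619 ÷ (43/6) = 619 × 6 / 43 = 3714/43 ≈ 86.4 km/h


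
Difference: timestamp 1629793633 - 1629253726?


Difference = 1629793633 - 1629253726 = 539907 seconds
In hours: 539907 / 3600 ≈ 150.0
In days: 539907 / 86400 ≈ 6.25

539907 seconds (150.0 hours / 6.25 days)


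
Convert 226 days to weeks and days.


Weeks: 226 ÷ 7 = 32 remainder 2

32 weeks 2 days


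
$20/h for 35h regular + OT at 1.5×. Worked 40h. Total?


$850.00

Regular: 35h × $20 = $700.00
Overtime: 40 - 35 = 5h
OT pay: 5h × $20 × 1.5 = $150.00
Total = $700.00 + $150.00 = $850.00


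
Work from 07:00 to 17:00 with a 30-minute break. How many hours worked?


9h 30m (570 minutes)

Total time = (17×60+0) - (7×60+0)
= 1020 - 420 = 600 min
Minus break: 600 - 30 = 570 min
= 9h 30m


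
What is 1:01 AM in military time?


Input: 1:01 AM
AM hour stays: 1

01:01


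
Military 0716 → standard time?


7:16 AM

Hour: 7
7 < 12 → AM


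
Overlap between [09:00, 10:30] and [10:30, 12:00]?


0 minutes

Meeting A: 540-630 (in minutes from midnight)
Meeting B: 630-720
Overlap start = max(540, 630) = 630
Overlap end = min(630, 720) = 630
Overlap = max(0, 630 - 630) = 0 min


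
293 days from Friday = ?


Thursday

Start: Friday (index 4)
(4 + 293) mod 7
= 297 mod 7
= 3
Index 3 → Thursday


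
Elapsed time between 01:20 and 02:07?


End time in minutes: 2×60 + 7 = 127
Start time in minutes: 1×60 + 20 = 80
Difference = 127 - 80 = 47 minutes
= 0 hours 47 minutes

0h 47m


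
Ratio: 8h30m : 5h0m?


17:10 (1.70)

Duration 1: 510 minutes
Duration 2: 300 minutes
Ratio = 510:300
GCD = 30
Simplified = 17:10
As a decimal: 17/10 = 1.70


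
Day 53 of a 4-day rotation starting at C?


Shifts: A, B, C, D
Start: C (index 2)
Day 53: (2 + 53 - 1) mod 4
= 54 mod 4
= 2
Index 2 → shift C

Shift C


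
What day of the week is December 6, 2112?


Tuesday

Zeller's congruence:
q=6, m=12, k=12, j=21
h = (6 + ⌊13×13/5⌋ + 12 + ⌊12/4⌋ + ⌊21/4⌋ - 2×21) mod 7
= (6 + 33 + 12 + 3 + 5 - 42) mod 7
= 17 mod 7 = 3
h=3 → Tuesday


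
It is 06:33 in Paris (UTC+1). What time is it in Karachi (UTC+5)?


Time difference = UTC+5 - UTC+1 = +4 hours
New hour = (6 + 4) mod 24
= 10 mod 24 = 10
Minutes unchanged → 10:33

10:33


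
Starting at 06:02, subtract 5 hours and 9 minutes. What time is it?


00:53

Start: 362 minutes from midnight
Subtract: 309 minutes
Remaining: 362 - 309 = 53
Hours: 0, Minutes: 53


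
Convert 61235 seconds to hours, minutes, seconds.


Hours: 61235 ÷ 3600 = 17 remainder 35
Minutes: 35 ÷ 60 = 0 remainder 35
Seconds: 35

17h 0m 35s


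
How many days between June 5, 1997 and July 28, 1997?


From June 5, 1997 to July 28, 1997
Rest of June 1997: 30 - 5 = 25
Days into July 1997: 28
Total = 25 + 28 = 53 days

53 days


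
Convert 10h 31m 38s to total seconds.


37898 seconds

Hours: 10 × 3600 = 36000
Minutes: 31 × 60 = 1860
Seconds: 38
Total = 36000 + 1860 + 38 = 37898


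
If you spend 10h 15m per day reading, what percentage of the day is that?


Time: 615 minutes
Day: 1440 minutes
Percentage = (615/1440) × 100 ≈ 42.7%

42.7%


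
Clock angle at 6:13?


108.5°

Hour hand = 6×30 + 13×0.5 = 186.5°
Minute hand = 13×6 = 78°
Difference = |186.5 - 78| = 108.5°


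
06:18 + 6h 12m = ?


12:30

Start: 378 minutes from midnight
Add: 372 minutes
Total: 750 minutes
Hours: 750 ÷ 60 = 12 remainder 30


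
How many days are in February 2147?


28 days

Month: February (month 2)
February: 28 or 29 (leap year)
2147 leap year? No


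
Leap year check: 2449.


No

Rules: divisible by 4 AND (not by 100 OR by 400)
2449 ÷ 4 = 612 remainder 1 → not divisible by 4
Not divisible by 4 → not a leap year


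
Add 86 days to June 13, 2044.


Start: June 13, 2044
Add 86 days
June 13 → July 1: 30 - 13 + 1 = 18 days (86 - 18 = 68 left)
July 1 → August 1: 31 - 1 + 1 = 31 days (68 - 31 = 37 left)
August 1 → September 1: 31 - 1 + 1 = 31 days (37 - 31 = 6 left)
September 1 + 6 = September 7, 2044

September 7, 2044


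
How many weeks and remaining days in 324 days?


Weeks: 324 ÷ 7 = 46 remainder 2

46 weeks 2 days


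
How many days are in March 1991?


31 days

Month: March (month 3)
March has 31 days


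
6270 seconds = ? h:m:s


Hours: 6270 ÷ 3600 = 1 remainder 2670
Minutes: 2670 ÷ 60 = 44 remainder 30
Seconds: 30

1h 44m 30s


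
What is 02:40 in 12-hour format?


2:40 AM

Hour: 2
2 < 12 → AM


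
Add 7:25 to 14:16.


Start: 856 minutes from midnight
Add: 445 minutes
Total: 1301 minutes
Hours: 1301 ÷ 60 = 21 remainder 41

21:41


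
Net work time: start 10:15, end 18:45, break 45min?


7h 45m (465 minutes)

Total time = (18×60+45) - (10×60+15)
= 1125 - 615 = 510 min
Minus break: 510 - 45 = 465 min
= 7h 45m


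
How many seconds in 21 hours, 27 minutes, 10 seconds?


Hours: 21 × 3600 = 75600
Minutes: 27 × 60 = 1620
Seconds: 10
Total = 75600 + 1620 + 10 = 77230

77230 seconds


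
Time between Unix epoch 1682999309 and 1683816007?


Difference = 1683816007 - 1682999309 = 816698 seconds
In hours: 816698 / 3600 ≈ 226.9
In days: 816698 / 86400 ≈ 9.45

816698 seconds (226.9 hours / 9.45 days)


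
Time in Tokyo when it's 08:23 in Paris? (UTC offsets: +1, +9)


Time difference = UTC+9 - UTC+1 = +8 hours
New hour = (8 + 8) mod 24
= 16 mod 24 = 16
Minutes unchanged → 16:23

16:23


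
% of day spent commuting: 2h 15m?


Time: 135 minutes
Day: 1440 minutes
Percentage = (135/1440) × 100 ≈ 9.4%

9.4%


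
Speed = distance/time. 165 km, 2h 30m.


66.0 km/h

Distance: 165 km
Time: 2h 30m = 150 min = 150/60 = 5/2 hours
Speed = 165 ÷ (5/2) = 165 × 2 / 5 = 330/5 = 66.0 km/h


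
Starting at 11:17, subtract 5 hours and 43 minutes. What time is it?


05:34

Start: 677 minutes from midnight
Subtract: 343 minutes
Remaining: 677 - 343 = 334
Hours: 5, Minutes: 34


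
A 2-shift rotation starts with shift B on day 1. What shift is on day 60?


Shifts: A, B
Start: B (index 1)
Day 60: (1 + 60 - 1) mod 2
= 60 mod 2
= 0
Index 0 → shift A

Shift A


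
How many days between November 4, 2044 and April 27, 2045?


From November 4, 2044 to April 27, 2045
Rest of November 2044: 30 - 4 = 26
Full months: December 31, January 31, February 2045 28, March 31
Days into April 2045: 27
Total = 26 + 31 + 31 + 28 + 31 + 27 = 174 days

174 days


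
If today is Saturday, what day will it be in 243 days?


Thursday

Start: Saturday (index 5)
(5 + 243) mod 7
= 248 mod 7
= 3
Index 3 → Thursday


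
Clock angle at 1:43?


153.5°

Hour hand = 1×30 + 43×0.5 = 51.5°
Minute hand = 43×6 = 258°
Difference = |51.5 - 258| = 206.5°
Since > 180°: 360 - 206.5 = 153.5°


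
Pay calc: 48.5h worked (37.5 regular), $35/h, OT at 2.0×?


$2082.50

Regular: 37.5h × $35 = $1312.50
Overtime: 48.5 - 37.5 = 11.0h
OT pay: 11.0h × $35 × 2.0 = $770.00
Total = $1312.50 + $770.00 = $2082.50


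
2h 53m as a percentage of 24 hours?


0.1201 (12.01%)

Total minutes: 2×60 + 53 = 173
Day = 24×60 = 1440 minutes
Fraction = 173/1440 ≈ 0.1201
As a percentage: 173/1440 × 100 ≈ 12.01%


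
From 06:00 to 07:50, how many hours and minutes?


End time in minutes: 7×60 + 50 = 470
Start time in minutes: 6×60 + 0 = 360
Difference = 470 - 360 = 110 minutes
= 1 hours 50 minutes

1h 50m


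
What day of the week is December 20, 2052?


Zeller's congruence:
q=20, m=12, k=52, j=20
h = (20 + ⌊13×13/5⌋ + 52 + ⌊52/4⌋ + ⌊20/4⌋ - 2×20) mod 7
= (20 + 33 + 52 + 13 + 5 - 40) mod 7
= 83 mod 7 = 6
h=6 → Friday

Friday


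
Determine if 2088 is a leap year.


Yes

Rules: divisible by 4 AND (not by 100 OR by 400)
2088 ÷ 4 = 522 exactly → divisible by 4
2088 ÷ 100 = 20 remainder 88 → not divisible by 100
Divisible by 4 but not by 100 → leap year


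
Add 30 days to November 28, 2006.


Start: November 28, 2006
Add 30 days
November 28 → December 1: 30 - 28 + 1 = 3 days (30 - 3 = 27 left)
December 1 + 27 = December 28, 2006

December 28, 2006


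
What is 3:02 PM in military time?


15:02

Input: 3:02 PM
PM: 3 + 12 = 15


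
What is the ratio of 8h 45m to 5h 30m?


Duration 1: 525 minutes
Duration 2: 330 minutes
Ratio = 525:330
GCD = 15
Simplified = 35:22
As a decimal: 35/22 ≈ 1.59

35:22 (1.59)


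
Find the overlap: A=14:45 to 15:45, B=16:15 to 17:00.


Meeting A: 885-945 (in minutes from midnight)
Meeting B: 975-1020
Overlap start = max(885, 975) = 975
Overlap end = min(945, 1020) = 945
Overlap = max(0, 945 - 975) = 0 min

0 minutes


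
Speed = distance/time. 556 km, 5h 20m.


Distance: 556 km
Time: 5h 20m = 320 min = 320/60 = 16/3 hours
Speed = 556 ÷ (16/3) = 556 × 3 / 16 = 1668/16 ≈ 104.3 km/h

104.3 km/h


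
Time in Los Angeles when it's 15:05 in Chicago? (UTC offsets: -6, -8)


13:05

Time difference = UTC-8 - UTC-6 = -2 hours
New hour = (15 -2) mod 24
= 13 mod 24 = 13
Minutes unchanged → 13:05


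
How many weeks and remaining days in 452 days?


64 weeks 4 days

Weeks: 452 ÷ 7 = 64 remainder 4


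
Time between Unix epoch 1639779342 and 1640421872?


642530 seconds (178.5 hours / 7.44 days)

Difference = 1640421872 - 1639779342 = 642530 seconds
In hours: 642530 / 3600 ≈ 178.5
In days: 642530 / 86400 ≈ 7.44


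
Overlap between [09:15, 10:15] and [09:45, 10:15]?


Meeting A: 555-615 (in minutes from midnight)
Meeting B: 585-615
Overlap start = max(555, 585) = 585
Overlap end = min(615, 615) = 615
Overlap = max(0, 615 - 585) = 30 min

30 minutes


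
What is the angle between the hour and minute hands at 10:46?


47.0°

Hour hand = 10×30 + 46×0.5 = 323.0°
Minute hand = 46×6 = 276°
Difference = |323.0 - 276| = 47.0°


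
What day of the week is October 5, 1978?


Thursday

Zeller's congruence:
q=5, m=10, k=78, j=19
h = (5 + ⌊13×11/5⌋ + 78 + ⌊78/4⌋ + ⌊19/4⌋ - 2×19) mod 7
= (5 + 28 + 78 + 19 + 4 - 38) mod 7
= 96 mod 7 = 5
h=5 → Thursday


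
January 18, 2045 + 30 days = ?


February 17, 2045

Start: January 18, 2045
Add 30 days
January 18 → February 1: 31 - 18 + 1 = 14 days (30 - 14 = 16 left)
February 1 + 16 = February 17, 2045


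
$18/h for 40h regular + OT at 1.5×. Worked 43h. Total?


$801.00

Regular: 40h × $18 = $720.00
Overtime: 43 - 40 = 3h
OT pay: 3h × $18 × 1.5 = $81.00
Total = $720.00 + $81.00 = $801.00


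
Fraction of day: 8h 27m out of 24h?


Total minutes: 8×60 + 27 = 507
Day = 24×60 = 1440 minutes
Fraction = 507/1440 ≈ 0.3521
As a percentage: 507/1440 × 100 ≈ 35.21%

0.3521 (35.21%)


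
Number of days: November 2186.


Month: November (month 11)
November has 30 days

30 days


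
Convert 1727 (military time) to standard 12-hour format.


Hour: 17
17 - 12 = 5 → PM

5:27 PM


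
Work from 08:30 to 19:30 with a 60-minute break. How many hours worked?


10h 0m (600 minutes)

Total time = (19×60+30) - (8×60+30)
= 1170 - 510 = 660 min
Minus break: 660 - 60 = 600 min
= 10h 0m


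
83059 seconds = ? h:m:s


Hours: 83059 ÷ 3600 = 23 remainder 259
Minutes: 259 ÷ 60 = 4 remainder 19
Seconds: 19

23h 4m 19s


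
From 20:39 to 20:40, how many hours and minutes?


0h 1m

End time in minutes: 20×60 + 40 = 1240
Start time in minutes: 20×60 + 39 = 1239
Difference = 1240 - 1239 = 1 minutes
= 0 hours 1 minutes


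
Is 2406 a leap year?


No

Rules: divisible by 4 AND (not by 100 OR by 400)
2406 ÷ 4 = 601 remainder 2 → not divisible by 4
Not divisible by 4 → not a leap year


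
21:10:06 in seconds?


76206 seconds

Hours: 21 × 3600 = 75600
Minutes: 10 × 60 = 600
Seconds: 6
Total = 75600 + 600 + 6 = 76206


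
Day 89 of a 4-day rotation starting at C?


Shifts: A, B, C, D
Start: C (index 2)
Day 89: (2 + 89 - 1) mod 4
= 90 mod 4
= 2
Index 2 → shift C

Shift C


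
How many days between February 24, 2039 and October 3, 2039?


221 days

From February 24, 2039 to October 3, 2039
Rest of February 2039: 28 - 24 = 4
Full months: March 31, April 30, May 31, June 30, July 31, August 31, September 30
Days into October 2039: 3
Total = 4 + 31 + 30 + 31 + 30 + 31 + 31 + 30 + 3 = 221 days


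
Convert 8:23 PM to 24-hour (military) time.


Input: 8:23 PM
PM: 8 + 12 = 20

20:23


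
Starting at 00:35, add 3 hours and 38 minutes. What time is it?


04:13

Start: 35 minutes from midnight
Add: 218 minutes
Total: 253 minutes
Hours: 253 ÷ 60 = 4 remainder 13


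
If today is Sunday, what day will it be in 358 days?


Monday

Start: Sunday (index 6)
(6 + 358) mod 7
= 364 mod 7
= 0
Index 0 → Monday


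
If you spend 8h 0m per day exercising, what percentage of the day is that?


Time: 480 minutes
Day: 1440 minutes
Percentage = (480/1440) × 100 ≈ 33.3%

33.3%


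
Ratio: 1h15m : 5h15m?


Duration 1: 75 minutes
Duration 2: 315 minutes
Ratio = 75:315
GCD = 15
Simplified = 5:21
As a decimal: 5/21 ≈ 0.24

5:21 (0.24)


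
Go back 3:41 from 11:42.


Start: 702 minutes from midnight
Subtract: 221 minutes
Remaining: 702 - 221 = 481
Hours: 8, Minutes: 1

08:01


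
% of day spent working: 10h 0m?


Time: 600 minutes
Day: 1440 minutes
Percentage = (600/1440) × 100 ≈ 41.7%

41.7%


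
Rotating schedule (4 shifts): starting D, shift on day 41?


Shift D

Shifts: A, B, C, D
Start: D (index 3)
Day 41: (3 + 41 - 1) mod 4
= 43 mod 4
= 3
Index 3 → shift D


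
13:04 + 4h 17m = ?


Start: 784 minutes from midnight
Add: 257 minutes
Total: 1041 minutes
Hours: 1041 ÷ 60 = 17 remainder 21

17:21


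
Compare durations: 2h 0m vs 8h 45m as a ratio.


Duration 1: 120 minutes
Duration 2: 525 minutes
Ratio = 120:525
GCD = 15
Simplified = 8:35
As a decimal: 8/35 ≈ 0.23

8:35 (0.23)


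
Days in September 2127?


Month: September (month 9)
September has 30 days

30 days


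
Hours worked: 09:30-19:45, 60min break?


9h 15m (555 minutes)

Total time = (19×60+45) - (9×60+30)
= 1185 - 570 = 615 min
Minus break: 615 - 60 = 555 min
= 9h 15m


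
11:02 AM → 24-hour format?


11:02

Input: 11:02 AM
AM hour stays: 11


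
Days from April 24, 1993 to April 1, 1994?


342 days

From April 24, 1993 to April 1, 1994
Rest of April 1993: 30 - 24 = 6
Full months: May 31, June 30, July 31, August 31, September 30, October 31, November 30, December 31, January 31, February 1994 28, March 31
Days into April 1994: 1
Total = 6 + 31 + 30 + 31 + 31 + 30 + 31 + 30 + 31 + 31 + 28 + 31 + 1 = 342 days


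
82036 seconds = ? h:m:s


22h 47m 16s

Hours: 82036 ÷ 3600 = 22 remainder 2836
Minutes: 2836 ÷ 60 = 47 remainder 16
Seconds: 16


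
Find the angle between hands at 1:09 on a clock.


Hour hand = 1×30 + 9×0.5 = 34.5°
Minute hand = 9×6 = 54°
Difference = |34.5 - 54| = 19.5°

19.5°


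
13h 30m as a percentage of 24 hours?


0.5625 (56.25%)

Total minutes: 13×60 + 30 = 810
Day = 24×60 = 1440 minutes
Fraction = 810/1440 = 0.5625
As a percentage: 810/1440 × 100 = 56.25%


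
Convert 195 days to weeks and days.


Weeks: 195 ÷ 7 = 27 remainder 6

27 weeks 6 days


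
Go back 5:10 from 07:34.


Start: 454 minutes from midnight
Subtract: 310 minutes
Remaining: 454 - 310 = 144
Hours: 2, Minutes: 24

02:24


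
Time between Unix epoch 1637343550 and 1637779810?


Difference = 1637779810 - 1637343550 = 436260 seconds
In hours: 436260 / 3600 ≈ 121.2
In days: 436260 / 86400 ≈ 5.05

436260 seconds (121.2 hours / 5.05 days)


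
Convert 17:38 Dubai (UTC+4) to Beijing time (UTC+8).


Time difference = UTC+8 - UTC+4 = +4 hours
New hour = (17 + 4) mod 24
= 21 mod 24 = 21
Minutes unchanged → 21:38

21:38


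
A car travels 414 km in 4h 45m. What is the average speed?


87.2 km/h

Distance: 414 km
Time: 4h 45m = 285 min = 285/60 = 19/4 hours
Speed = 414 ÷ (19/4) = 414 × 4 / 19 = 1656/19 ≈ 87.2 km/h


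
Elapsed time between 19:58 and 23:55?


3h 57m

End time in minutes: 23×60 + 55 = 1435
Start time in minutes: 19×60 + 58 = 1198
Difference = 1435 - 1198 = 237 minutes
= 3 hours 57 minutes


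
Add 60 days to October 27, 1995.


Start: October 27, 1995
Add 60 days
October 27 → November 1: 31 - 27 + 1 = 5 days (60 - 5 = 55 left)
November 1 → December 1: 30 - 1 + 1 = 30 days (55 - 30 = 25 left)
December 1 + 25 = December 26, 1995

December 26, 1995


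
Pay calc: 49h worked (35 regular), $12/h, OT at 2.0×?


$756.00

Regular: 35h × $12 = $420.00
Overtime: 49 - 35 = 14h
OT pay: 14h × $12 × 2.0 = $336.00
Total = $420.00 + $336.00 = $756.00


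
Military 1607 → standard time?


4:07 PM

Hour: 16
16 - 12 = 4 → PM


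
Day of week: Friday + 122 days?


Monday

Start: Friday (index 4)
(4 + 122) mod 7
= 126 mod 7
= 0
Index 0 → Monday


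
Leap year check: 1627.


No

Rules: divisible by 4 AND (not by 100 OR by 400)
1627 ÷ 4 = 406 remainder 3 → not divisible by 4
Not divisible by 4 → not a leap year


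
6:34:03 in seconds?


Hours: 6 × 3600 = 21600
Minutes: 34 × 60 = 2040
Seconds: 3
Total = 21600 + 2040 + 3 = 23643

23643 seconds


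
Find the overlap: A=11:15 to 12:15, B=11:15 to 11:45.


Meeting A: 675-735 (in minutes from midnight)
Meeting B: 675-705
Overlap start = max(675, 675) = 675
Overlap end = min(735, 705) = 705
Overlap = max(0, 705 - 675) = 30 min

30 minutes


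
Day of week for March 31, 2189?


Tuesday

Zeller's congruence:
q=31, m=3, k=89, j=21
h = (31 + ⌊13×4/5⌋ + 89 + ⌊89/4⌋ + ⌊21/4⌋ - 2×21) mod 7
= (31 + 10 + 89 + 22 + 5 - 42) mod 7
= 115 mod 7 = 3
h=3 → Tuesday


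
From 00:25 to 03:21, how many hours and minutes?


End time in minutes: 3×60 + 21 = 201
Start time in minutes: 0×60 + 25 = 25
Difference = 201 - 25 = 176 minutes
= 2 hours 56 minutes

2h 56m


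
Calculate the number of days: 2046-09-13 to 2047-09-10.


From September 13, 2046 to September 10, 2047
Rest of September 2046: 30 - 13 = 17
Full months: October 31, November 30, December 31, January 31, February 2047 28, March 31, April 30, May 31, June 30, July 31, August 31
Days into September 2047: 10
Total = 17 + 31 + 30 + 31 + 31 + 28 + 31 + 30 + 31 + 30 + 31 + 31 + 10 = 362 days

362 days


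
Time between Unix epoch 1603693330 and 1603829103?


135773 seconds (37.7 hours / 1.57 days)

Difference = 1603829103 - 1603693330 = 135773 seconds
In hours: 135773 / 3600 ≈ 37.7
In days: 135773 / 86400 ≈ 1.57


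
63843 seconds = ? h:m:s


17h 44m 3s

Hours: 63843 ÷ 3600 = 17 remainder 2643
Minutes: 2643 ÷ 60 = 44 remainder 3
Seconds: 3


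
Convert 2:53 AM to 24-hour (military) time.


02:53

Input: 2:53 AM
AM hour stays: 2


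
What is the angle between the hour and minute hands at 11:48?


Hour hand = 11×30 + 48×0.5 = 354.0°
Minute hand = 48×6 = 288°
Difference = |354.0 - 288| = 66.0°

66.0°


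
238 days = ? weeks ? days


34 weeks 0 days

Weeks: 238 ÷ 7 = 34 remainder 0


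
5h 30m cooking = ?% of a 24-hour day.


Time: 330 minutes
Day: 1440 minutes
Percentage = (330/1440) × 100 ≈ 22.9%

22.9%


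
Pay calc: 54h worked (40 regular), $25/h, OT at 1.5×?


$1525.00

Regular: 40h × $25 = $1000.00
Overtime: 54 - 40 = 14h
OT pay: 14h × $25 × 1.5 = $525.00
Total = $1000.00 + $525.00 = $1525.00


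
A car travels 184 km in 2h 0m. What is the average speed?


Distance: 184 km
Time: 2 hours
Speed = 184 / 2 = 92.0 km/h

92.0 km/h


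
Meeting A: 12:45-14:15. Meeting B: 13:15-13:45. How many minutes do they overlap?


30 minutes

Meeting A: 765-855 (in minutes from midnight)
Meeting B: 795-825
Overlap start = max(765, 795) = 795
Overlap end = min(855, 825) = 825
Overlap = max(0, 825 - 795) = 30 min


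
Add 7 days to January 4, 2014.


Start: January 4, 2014
Add 7 days
January 4 + 7 = January 11, 2014

January 11, 2014


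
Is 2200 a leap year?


No

Rules: divisible by 4 AND (not by 100 OR by 400)
2200 ÷ 4 = 550 exactly → divisible by 4
2200 ÷ 100 = 22 exactly → divisible by 100
2200 ÷ 400 = 5 remainder 200 → not divisible by 400
Divisible by 100 but not by 400 → not a leap year


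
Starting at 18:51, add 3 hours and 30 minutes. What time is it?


Start: 1131 minutes from midnight
Add: 210 minutes
Total: 1341 minutes
Hours: 1341 ÷ 60 = 22 remainder 21

22:21


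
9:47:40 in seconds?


35260 seconds

Hours: 9 × 3600 = 32400
Minutes: 47 × 60 = 2820
Seconds: 40
Total = 32400 + 2820 + 40 = 35260


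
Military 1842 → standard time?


6:42 PM

Hour: 18
18 - 12 = 6 → PM


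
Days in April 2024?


Month: April (month 4)
April has 30 days

30 days


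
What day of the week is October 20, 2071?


Zeller's congruence:
q=20, m=10, k=71, j=20
h = (20 + ⌊13×11/5⌋ + 71 + ⌊71/4⌋ + ⌊20/4⌋ - 2×20) mod 7
= (20 + 28 + 71 + 17 + 5 - 40) mod 7
= 101 mod 7 = 3
h=3 → Tuesday

Tuesday


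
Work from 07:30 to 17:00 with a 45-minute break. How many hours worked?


Total time = (17×60+0) - (7×60+30)
= 1020 - 450 = 570 min
Minus break: 570 - 45 = 525 min
= 8h 45m

8h 45m (525 minutes)


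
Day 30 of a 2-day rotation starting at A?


Shift B

Shifts: A, B
Start: A (index 0)
Day 30: (0 + 30 - 1) mod 2
= 29 mod 2
= 1
Index 1 → shift B


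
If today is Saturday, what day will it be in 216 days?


Start: Saturday (index 5)
(5 + 216) mod 7
= 221 mod 7
= 4
Index 4 → Friday

Friday


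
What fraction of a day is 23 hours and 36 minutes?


Total minutes: 23×60 + 36 = 1416
Day = 24×60 = 1440 minutes
Fraction = 1416/1440 ≈ 0.9833
As a percentage: 1416/1440 × 100 ≈ 98.33%

0.9833 (98.33%)


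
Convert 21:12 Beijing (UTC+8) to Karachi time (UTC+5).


18:12

Time difference = UTC+5 - UTC+8 = -3 hours
New hour = (21 -3) mod 24
= 18 mod 24 = 18
Minutes unchanged → 18:12


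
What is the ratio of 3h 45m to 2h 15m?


5:3 (1.67)

Duration 1: 225 minutes
Duration 2: 135 minutes
Ratio = 225:135
GCD = 45
Simplified = 5:3
As a decimal: 5/3 ≈ 1.67


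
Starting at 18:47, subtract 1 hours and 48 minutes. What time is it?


16:59

Start: 1127 minutes from midnight
Subtract: 108 minutes
Remaining: 1127 - 108 = 1019
Hours: 16, Minutes: 59


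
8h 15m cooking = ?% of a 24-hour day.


Time: 495 minutes
Day: 1440 minutes
Percentage = (495/1440) × 100 ≈ 34.4%

34.4%


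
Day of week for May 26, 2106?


Zeller's congruence:
q=26, m=5, k=6, j=21
h = (26 + ⌊13×6/5⌋ + 6 + ⌊6/4⌋ + ⌊21/4⌋ - 2×21) mod 7
= (26 + 15 + 6 + 1 + 5 - 42) mod 7
= 11 mod 7 = 4
h=4 → Wednesday

Wednesday


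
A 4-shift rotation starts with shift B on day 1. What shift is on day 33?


Shifts: A, B, C, D
Start: B (index 1)
Day 33: (1 + 33 - 1) mod 4
= 33 mod 4
= 1
Index 1 → shift B

Shift B


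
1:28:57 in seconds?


5337 seconds

Hours: 1 × 3600 = 3600
Minutes: 28 × 60 = 1680
Seconds: 57
Total = 3600 + 1680 + 57 = 5337


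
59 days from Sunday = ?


Start: Sunday (index 6)
(6 + 59) mod 7
= 65 mod 7
= 2
Index 2 → Wednesday

Wednesday


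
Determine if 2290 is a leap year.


No

Rules: divisible by 4 AND (not by 100 OR by 400)
2290 ÷ 4 = 572 remainder 2 → not divisible by 4
Not divisible by 4 → not a leap year


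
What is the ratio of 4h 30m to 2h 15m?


Duration 1: 270 minutes
Duration 2: 135 minutes
Ratio = 270:135
GCD = 135
Simplified = 2:1
As a decimal: 2/1 = 2.00

2:1 (2.00)


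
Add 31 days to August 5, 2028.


September 5, 2028

Start: August 5, 2028
Add 31 days
August 5 → September 1: 31 - 5 + 1 = 27 days (31 - 27 = 4 left)
September 1 + 4 = September 5, 2028


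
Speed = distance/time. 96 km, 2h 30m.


Distance: 96 km
Time: 2h 30m = 150 min = 150/60 = 5/2 hours
Speed = 96 ÷ (5/2) = 96 × 2 / 5 = 192/5 = 38.4 km/h

38.4 km/h


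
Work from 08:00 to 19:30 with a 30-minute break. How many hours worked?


11h 0m (660 minutes)

Total time = (19×60+30) - (8×60+0)
= 1170 - 480 = 690 min
Minus break: 690 - 30 = 660 min
= 11h 0m


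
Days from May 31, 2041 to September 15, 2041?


107 days

From May 31, 2041 to September 15, 2041
Rest of May 2041: 31 - 31 = 0
Full months: June 30, July 31, August 31
Days into September 2041: 15
Total = 0 + 30 + 31 + 31 + 15 = 107 days


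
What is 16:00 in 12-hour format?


Hour: 16
16 - 12 = 4 → PM

4:00 PM


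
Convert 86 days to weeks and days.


Weeks: 86 ÷ 7 = 12 remainder 2

12 weeks 2 days


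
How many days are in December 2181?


Month: December (month 12)
December has 31 days

31 days


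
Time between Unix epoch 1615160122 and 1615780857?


620735 seconds (172.4 hours / 7.18 days)

Difference = 1615780857 - 1615160122 = 620735 seconds
In hours: 620735 / 3600 ≈ 172.4
In days: 620735 / 86400 ≈ 7.18


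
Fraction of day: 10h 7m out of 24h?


Total minutes: 10×60 + 7 = 607
Day = 24×60 = 1440 minutes
Fraction = 607/1440 ≈ 0.4215
As a percentage: 607/1440 × 100 ≈ 42.15%

0.4215 (42.15%)


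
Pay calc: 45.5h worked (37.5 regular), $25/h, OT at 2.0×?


Regular: 37.5h × $25 = $937.50
Overtime: 45.5 - 37.5 = 8.0h
OT pay: 8.0h × $25 × 2.0 = $400.00
Total = $937.50 + $400.00 = $1337.50

$1337.50


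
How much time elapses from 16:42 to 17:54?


1h 12m

End time in minutes: 17×60 + 54 = 1074
Start time in minutes: 16×60 + 42 = 1002
Difference = 1074 - 1002 = 72 minutes
= 1 hours 12 minutes


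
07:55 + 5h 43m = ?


13:38

Start: 475 minutes from midnight
Add: 343 minutes
Total: 818 minutes
Hours: 818 ÷ 60 = 13 remainder 38


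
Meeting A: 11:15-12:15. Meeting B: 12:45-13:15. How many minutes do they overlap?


0 minutes

Meeting A: 675-735 (in minutes from midnight)
Meeting B: 765-795
Overlap start = max(675, 765) = 765
Overlap end = min(735, 795) = 735
Overlap = max(0, 735 - 765) = 0 min


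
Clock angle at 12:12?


Hour hand (12 ≡ 0 on the dial): 0×30 + 12×0.5 = 6.0°
Minute hand = 12×6 = 72°
Difference = |6.0 - 72| = 66.0°

66.0°


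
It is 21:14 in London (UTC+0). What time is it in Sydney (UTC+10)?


07:14 (next day)

Time difference = UTC+10 - UTC+0 = +10 hours
New hour = (21 + 10) mod 24
= 31 mod 24 = 7
Minutes unchanged → 07:14; 31 ≥ 24 → next day


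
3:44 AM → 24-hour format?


03:44

Input: 3:44 AM
AM hour stays: 3


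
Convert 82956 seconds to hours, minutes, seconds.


Hours: 82956 ÷ 3600 = 23 remainder 156
Minutes: 156 ÷ 60 = 2 remainder 36
Seconds: 36

23h 2m 36s


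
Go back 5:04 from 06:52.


Start: 412 minutes from midnight
Subtract: 304 minutes
Remaining: 412 - 304 = 108
Hours: 1, Minutes: 48

01:48


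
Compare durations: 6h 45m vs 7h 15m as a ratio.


27:29 (0.93)

Duration 1: 405 minutes
Duration 2: 435 minutes
Ratio = 405:435
GCD = 15
Simplified = 27:29
As a decimal: 27/29 ≈ 0.93


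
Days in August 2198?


31 days

Month: August (month 8)
August has 31 days


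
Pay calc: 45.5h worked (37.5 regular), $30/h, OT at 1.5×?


Regular: 37.5h × $30 = $1125.00
Overtime: 45.5 - 37.5 = 8.0h
OT pay: 8.0h × $30 × 1.5 = $360.00
Total = $1125.00 + $360.00 = $1485.00

$1485.00


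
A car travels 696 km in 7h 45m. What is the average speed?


Distance: 696 km
Time: 7h 45m = 465 min = 465/60 = 31/4 hours
Speed = 696 ÷ (31/4) = 696 × 4 / 31 = 2784/31 ≈ 89.8 km/h

89.8 km/h


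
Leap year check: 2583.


Rules: divisible by 4 AND (not by 100 OR by 400)
2583 ÷ 4 = 645 remainder 3 → not divisible by 4
Not divisible by 4 → not a leap year

No


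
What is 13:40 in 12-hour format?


Hour: 13
13 - 12 = 1 → PM

1:40 PM


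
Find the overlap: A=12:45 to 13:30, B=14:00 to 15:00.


Meeting A: 765-810 (in minutes from midnight)
Meeting B: 840-900
Overlap start = max(765, 840) = 840
Overlap end = min(810, 900) = 810
Overlap = max(0, 810 - 840) = 0 min

0 minutes


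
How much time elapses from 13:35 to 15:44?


End time in minutes: 15×60 + 44 = 944
Start time in minutes: 13×60 + 35 = 815
Difference = 944 - 815 = 129 minutes
= 2 hours 9 minutes

2h 9m


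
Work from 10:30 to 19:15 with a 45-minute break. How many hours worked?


8h 0m (480 minutes)

Total time = (19×60+15) - (10×60+30)
= 1155 - 630 = 525 min
Minus break: 525 - 45 = 480 min
= 8h 0m


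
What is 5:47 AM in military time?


05:47

Input: 5:47 AM
AM hour stays: 5


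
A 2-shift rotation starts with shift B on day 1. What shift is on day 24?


Shift A

Shifts: A, B
Start: B (index 1)
Day 24: (1 + 24 - 1) mod 2
= 24 mod 2
= 0
Index 0 → shift A


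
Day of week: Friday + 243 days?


Start: Friday (index 4)
(4 + 243) mod 7
= 247 mod 7
= 2
Index 2 → Wednesday

Wednesday


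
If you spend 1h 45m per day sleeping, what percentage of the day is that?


7.3%

Time: 105 minutes
Day: 1440 minutes
Percentage = (105/1440) × 100 ≈ 7.3%


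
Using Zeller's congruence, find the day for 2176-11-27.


Zeller's congruence:
q=27, m=11, k=76, j=21
h = (27 + ⌊13×12/5⌋ + 76 + ⌊76/4⌋ + ⌊21/4⌋ - 2×21) mod 7
= (27 + 31 + 76 + 19 + 5 - 42) mod 7
= 116 mod 7 = 4
h=4 → Wednesday

Wednesday


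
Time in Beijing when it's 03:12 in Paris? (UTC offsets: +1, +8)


10:12

Time difference = UTC+8 - UTC+1 = +7 hours
New hour = (3 + 7) mod 24
= 10 mod 24 = 10
Minutes unchanged → 10:12


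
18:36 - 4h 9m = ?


14:27

Start: 1116 minutes from midnight
Subtract: 249 minutes
Remaining: 1116 - 249 = 867
Hours: 14, Minutes: 27


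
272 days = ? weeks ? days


38 weeks 6 days

Weeks: 272 ÷ 7 = 38 remainder 6


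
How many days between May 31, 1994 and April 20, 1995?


324 days

From May 31, 1994 to April 20, 1995
Rest of May 1994: 31 - 31 = 0
Full months: June 30, July 31, August 31, September 30, October 31, November 30, December 31, January 31, February 1995 28, March 31
Days into April 1995: 20
Total = 0 + 30 + 31 + 31 + 30 + 31 + 30 + 31 + 31 + 28 + 31 + 20 = 324 days


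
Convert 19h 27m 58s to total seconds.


Hours: 19 × 3600 = 68400
Minutes: 27 × 60 = 1620
Seconds: 58
Total = 68400 + 1620 + 58 = 70078

70078 seconds


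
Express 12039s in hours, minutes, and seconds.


3h 20m 39s

Hours: 12039 ÷ 3600 = 3 remainder 1239
Minutes: 1239 ÷ 60 = 20 remainder 39
Seconds: 39


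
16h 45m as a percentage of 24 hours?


0.6979 (69.79%)

Total minutes: 16×60 + 45 = 1005
Day = 24×60 = 1440 minutes
Fraction = 1005/1440 ≈ 0.6979
As a percentage: 1005/1440 × 100 ≈ 69.79%


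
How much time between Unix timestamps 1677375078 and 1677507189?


132111 seconds (36.7 hours / 1.53 days)

Difference = 1677507189 - 1677375078 = 132111 seconds
In hours: 132111 / 3600 ≈ 36.7
In days: 132111 / 86400 ≈ 1.53


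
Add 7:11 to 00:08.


07:19

Start: 8 minutes from midnight
Add: 431 minutes
Total: 439 minutes
Hours: 439 ÷ 60 = 7 remainder 19


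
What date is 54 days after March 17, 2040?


May 10, 2040

Start: March 17, 2040
Add 54 days
March 17 → April 1: 31 - 17 + 1 = 15 days (54 - 15 = 39 left)
April 1 → May 1: 30 - 1 + 1 = 30 days (39 - 30 = 9 left)
May 1 + 9 = May 10, 2040


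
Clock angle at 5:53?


141.5°

Hour hand = 5×30 + 53×0.5 = 176.5°
Minute hand = 53×6 = 318°
Difference = |176.5 - 318| = 141.5°


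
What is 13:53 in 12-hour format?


1:53 PM

Hour: 13
13 - 12 = 1 → PM


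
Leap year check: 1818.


No

Rules: divisible by 4 AND (not by 100 OR by 400)
1818 ÷ 4 = 454 remainder 2 → not divisible by 4
Not divisible by 4 → not a leap year
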